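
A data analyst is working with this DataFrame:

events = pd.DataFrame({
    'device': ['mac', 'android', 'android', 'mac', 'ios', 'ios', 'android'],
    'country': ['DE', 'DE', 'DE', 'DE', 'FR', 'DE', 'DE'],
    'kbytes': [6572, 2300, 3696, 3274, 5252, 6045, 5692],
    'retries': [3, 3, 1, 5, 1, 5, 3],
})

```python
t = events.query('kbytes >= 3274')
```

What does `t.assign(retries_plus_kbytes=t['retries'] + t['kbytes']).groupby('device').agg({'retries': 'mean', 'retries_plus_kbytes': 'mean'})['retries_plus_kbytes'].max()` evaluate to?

5651.5

filter rows where kbytes >= 3274:
    device country  kbytes  retries
0      mac      DE    6572        3
2  android      DE    3696        1
3      mac      DE    3274        5
4      ios      FR    5252        1
5      ios      DE    6045        5
6  android      DE    5692        3
add column retries_plus_kbytes = t['retries'] + t['kbytes']:
    device country  kbytes  retries  retries_plus_kbytes
0      mac      DE    6572        3                 6575
2  android      DE    3696        1                 3697
3      mac      DE    3274        5                 3279
4      ios      FR    5252        1                 5253
5      ios      DE    6045        5                 6050
6  android      DE    5692        3                 5695
group by device: mean(retries), mean(retries_plus_kbytes):
         retries  retries_plus_kbytes
device                               
android      2.0               4696.0
ios          3.0               5651.5
mac          4.0               4927.0
So max() = 5651.5.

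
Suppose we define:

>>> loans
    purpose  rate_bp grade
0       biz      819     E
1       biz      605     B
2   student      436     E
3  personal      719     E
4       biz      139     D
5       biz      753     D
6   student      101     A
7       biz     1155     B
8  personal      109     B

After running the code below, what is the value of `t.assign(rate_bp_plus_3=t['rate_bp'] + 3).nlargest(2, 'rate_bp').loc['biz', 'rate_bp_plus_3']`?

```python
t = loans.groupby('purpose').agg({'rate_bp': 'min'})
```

142

group by purpose, min of rate_bp:
          rate_bp
purpose          
biz           139
personal      109
student       101
add column rate_bp_plus_3 = t['rate_bp'] + 3:
          rate_bp  rate_bp_plus_3
purpose                          
biz           139             142
personal      109             112
student       101             104
take 2 rows with largest rate_bp:
          rate_bp  rate_bp_plus_3
purpose                          
biz           139             142
personal      109             112
Then the value at row 'biz', column 'rate_bp_plus_3': 142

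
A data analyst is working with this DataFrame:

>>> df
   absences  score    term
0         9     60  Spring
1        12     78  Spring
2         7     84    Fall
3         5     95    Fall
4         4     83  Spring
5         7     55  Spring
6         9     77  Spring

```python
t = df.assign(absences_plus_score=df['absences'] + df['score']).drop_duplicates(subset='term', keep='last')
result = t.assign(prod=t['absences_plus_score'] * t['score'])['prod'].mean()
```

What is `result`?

add column absences_plus_score = df['absences'] + df['score']:
   absences  score    term  absences_plus_score
0         9     60  Spring                   69
1        12     78  Spring                   90
2         7     84    Fall                   91
3         5     95    Fall                  100
4         4     83  Spring                   87
5         7     55  Spring                   62
6         9     77  Spring                   86
drop duplicate term (keep=last):
   absences  score    term  absences_plus_score
3         5     95    Fall                  100
6         9     77  Spring                   86
add column prod = t['absences_plus_score'] * t['score']:
   absences  score    term  absences_plus_score  prod
3         5     95    Fall                  100  9500
6         9     77  Spring                   86  6622
Then the mean of column 'prod': 8061.0

8061.0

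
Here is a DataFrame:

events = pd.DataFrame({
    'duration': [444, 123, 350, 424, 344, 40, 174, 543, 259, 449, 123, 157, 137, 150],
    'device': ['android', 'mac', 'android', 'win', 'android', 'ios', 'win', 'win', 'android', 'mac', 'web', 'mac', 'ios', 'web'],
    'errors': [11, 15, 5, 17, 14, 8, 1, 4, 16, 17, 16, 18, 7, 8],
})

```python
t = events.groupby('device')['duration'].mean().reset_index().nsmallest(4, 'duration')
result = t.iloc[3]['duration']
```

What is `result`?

group by device, mean of duration:
device
android    349.250000
ios         88.500000
mac        243.000000
web        136.500000
win        380.333333
Name: duration, dtype: float64
reset_index():
    device    duration
0  android  349.250000
1      ios   88.500000
2      mac  243.000000
3      web  136.500000
4      win  380.333333
take 4 rows with smallest duration:
    device  duration
1      ios     88.50
3      web    136.50
2      mac    243.00
0  android    349.25
Finally, value at position 3, column 'duration' = 349.25.

349.25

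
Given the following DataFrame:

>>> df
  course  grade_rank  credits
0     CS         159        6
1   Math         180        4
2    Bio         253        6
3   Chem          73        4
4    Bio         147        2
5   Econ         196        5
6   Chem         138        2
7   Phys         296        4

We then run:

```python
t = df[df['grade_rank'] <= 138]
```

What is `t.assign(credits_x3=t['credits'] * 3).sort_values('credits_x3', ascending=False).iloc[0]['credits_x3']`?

12

filter rows where grade_rank <= 138:
  course  grade_rank  credits
3   Chem          73        4
6   Chem         138        2
add column credits_x3 = t['credits'] * 3:
  course  grade_rank  credits  credits_x3
3   Chem          73        4          12
6   Chem         138        2           6
sort by credits_x3 descending:
  course  grade_rank  credits  credits_x3
3   Chem          73        4          12
6   Chem         138        2           6
Finally, value at position 0, column 'credits_x3' = 12.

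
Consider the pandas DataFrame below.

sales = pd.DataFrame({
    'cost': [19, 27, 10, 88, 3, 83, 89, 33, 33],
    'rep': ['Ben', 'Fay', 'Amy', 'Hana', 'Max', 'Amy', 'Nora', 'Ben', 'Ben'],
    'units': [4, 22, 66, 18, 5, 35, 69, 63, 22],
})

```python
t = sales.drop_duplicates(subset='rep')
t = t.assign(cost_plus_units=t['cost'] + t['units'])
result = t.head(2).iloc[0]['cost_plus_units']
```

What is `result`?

drop duplicate rep (keep=first):
   cost   rep  units
0    19   Ben      4
1    27   Fay     22
2    10   Amy     66
3    88  Hana     18
4     3   Max      5
6    89  Nora     69
add column cost_plus_units = t['cost'] + t['units']:
   cost   rep  units  cost_plus_units
0    19   Ben      4               23
1    27   Fay     22               49
2    10   Amy     66               76
3    88  Hana     18              106
4     3   Max      5                8
6    89  Nora     69              158
take first 2 rows:
   cost  rep  units  cost_plus_units
0    19  Ben      4               23
1    27  Fay     22               49
Finally, value at position 0, column 'cost_plus_units' = 23.

23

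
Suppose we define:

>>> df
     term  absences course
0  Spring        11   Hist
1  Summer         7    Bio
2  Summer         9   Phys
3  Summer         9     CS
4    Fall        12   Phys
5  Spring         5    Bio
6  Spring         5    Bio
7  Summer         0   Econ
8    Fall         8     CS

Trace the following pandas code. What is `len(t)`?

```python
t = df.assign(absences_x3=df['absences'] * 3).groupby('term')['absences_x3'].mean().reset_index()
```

add column absences_x3 = df['absences'] * 3:
     term  absences course  absences_x3
0  Spring        11   Hist           33
1  Summer         7    Bio           21
2  Summer         9   Phys           27
3  Summer         9     CS           27
4    Fall        12   Phys           36
5  Spring         5    Bio           15
6  Spring         5    Bio           15
7  Summer         0   Econ            0
8    Fall         8     CS           24
group by term, mean of absences_x3:
term
Fall      30.00
Spring    21.00
Summer    18.75
Name: absences_x3, dtype: float64
reset_index():
     term  absences_x3
0    Fall        30.00
1  Spring        21.00
2  Summer        18.75

3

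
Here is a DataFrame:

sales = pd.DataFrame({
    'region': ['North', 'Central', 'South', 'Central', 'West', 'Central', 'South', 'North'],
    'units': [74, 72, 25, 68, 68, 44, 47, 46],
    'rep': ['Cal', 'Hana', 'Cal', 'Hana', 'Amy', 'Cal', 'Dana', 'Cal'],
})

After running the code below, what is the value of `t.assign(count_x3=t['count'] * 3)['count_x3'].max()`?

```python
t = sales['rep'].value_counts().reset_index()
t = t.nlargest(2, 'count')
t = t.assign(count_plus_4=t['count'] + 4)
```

value_counts of rep:
rep
Cal     4
Hana    2
Amy     1
Dana    1
Name: count, dtype: int64
reset_index():
    rep  count
0   Cal      4
1  Hana      2
2   Amy      1
3  Dana      1
take 2 rows with largest count:
    rep  count
0   Cal      4
1  Hana      2
add column count_plus_4 = t['count'] + 4:
    rep  count  count_plus_4
0   Cal      4             8
1  Hana      2             6
add column count_x3 = t['count'] * 3:
    rep  count  count_plus_4  count_x3
0   Cal      4             8        12
1  Hana      2             6         6
The max of column 'count_x3' is 12.

12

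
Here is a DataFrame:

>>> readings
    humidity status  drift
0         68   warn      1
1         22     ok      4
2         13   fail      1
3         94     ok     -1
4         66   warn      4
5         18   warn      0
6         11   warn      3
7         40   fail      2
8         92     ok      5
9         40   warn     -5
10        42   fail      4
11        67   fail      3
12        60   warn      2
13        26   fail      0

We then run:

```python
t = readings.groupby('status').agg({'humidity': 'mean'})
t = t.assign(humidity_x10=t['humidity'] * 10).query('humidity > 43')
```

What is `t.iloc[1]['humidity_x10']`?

group by status, mean of humidity:
         humidity
status           
fail    37.600000
ok      69.333333
warn    43.833333
add column humidity_x10 = t['humidity'] * 10:
         humidity  humidity_x10
status                         
fail    37.600000    376.000000
ok      69.333333    693.333333
warn    43.833333    438.333333
filter rows where humidity > 43:
         humidity  humidity_x10
status                         
ok      69.333333    693.333333
warn    43.833333    438.333333

438.333333333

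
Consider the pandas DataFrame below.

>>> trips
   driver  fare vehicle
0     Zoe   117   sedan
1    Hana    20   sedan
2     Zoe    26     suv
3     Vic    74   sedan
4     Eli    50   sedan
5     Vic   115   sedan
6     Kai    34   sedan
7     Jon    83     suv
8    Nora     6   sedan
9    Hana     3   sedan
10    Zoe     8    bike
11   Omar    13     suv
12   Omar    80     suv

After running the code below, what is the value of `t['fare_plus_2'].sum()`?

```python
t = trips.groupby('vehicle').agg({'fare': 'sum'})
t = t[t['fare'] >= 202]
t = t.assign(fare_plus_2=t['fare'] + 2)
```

group by vehicle, sum of fare:
         fare
vehicle      
bike        8
sedan     419
suv       202
filter rows where fare >= 202:
         fare
vehicle      
sedan     419
suv       202
add column fare_plus_2 = t['fare'] + 2:
         fare  fare_plus_2
vehicle                   
sedan     419          421
suv       202          204
The sum of column 'fare_plus_2' is 625.

625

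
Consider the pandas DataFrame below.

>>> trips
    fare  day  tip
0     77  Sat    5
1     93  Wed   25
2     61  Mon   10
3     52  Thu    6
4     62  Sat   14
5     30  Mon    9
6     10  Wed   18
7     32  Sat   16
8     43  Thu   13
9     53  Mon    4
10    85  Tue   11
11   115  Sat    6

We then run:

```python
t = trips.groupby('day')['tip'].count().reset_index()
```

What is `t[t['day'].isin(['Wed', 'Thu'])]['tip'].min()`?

group by day, count of tip:
day
Mon    3
Sat    4
Thu    2
Tue    1
Wed    2
Name: tip, dtype: int64
reset_index():
   day  tip
0  Mon    3
1  Sat    4
2  Thu    2
3  Tue    1
4  Wed    2
filter rows where day in ['Wed', 'Thu']:
   day  tip
2  Thu    2
4  Wed    2
Then the min of column 'tip': 2

2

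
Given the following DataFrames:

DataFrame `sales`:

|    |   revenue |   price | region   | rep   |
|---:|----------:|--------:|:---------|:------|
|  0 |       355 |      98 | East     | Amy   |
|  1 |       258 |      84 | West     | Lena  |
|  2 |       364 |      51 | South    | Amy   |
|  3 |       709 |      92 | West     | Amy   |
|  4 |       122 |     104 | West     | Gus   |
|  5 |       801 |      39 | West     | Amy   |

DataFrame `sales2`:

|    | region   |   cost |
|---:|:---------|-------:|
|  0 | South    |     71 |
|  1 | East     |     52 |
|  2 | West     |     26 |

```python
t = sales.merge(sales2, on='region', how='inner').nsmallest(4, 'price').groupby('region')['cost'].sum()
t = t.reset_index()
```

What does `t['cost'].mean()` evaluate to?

74.5

merge on 'region' (how='inner') → 6 rows:
   revenue  price region   rep  cost
0      355     98   East   Amy    52
1      258     84   West  Lena    26
2      364     51  South   Amy    71
3      709     92   West   Amy    26
4      122    104   West   Gus    26
5      801     39   West   Amy    26
take 4 rows with smallest price:
   revenue  price region   rep  cost
5      801     39   West   Amy    26
2      364     51  South   Amy    71
1      258     84   West  Lena    26
3      709     92   West   Amy    26
group by region, sum of cost:
region
South    71
West     78
Name: cost, dtype: int64
reset_index():
  region  cost
0  South    71
1   West    78
Reading off the mean of column 'cost', we get 74.5.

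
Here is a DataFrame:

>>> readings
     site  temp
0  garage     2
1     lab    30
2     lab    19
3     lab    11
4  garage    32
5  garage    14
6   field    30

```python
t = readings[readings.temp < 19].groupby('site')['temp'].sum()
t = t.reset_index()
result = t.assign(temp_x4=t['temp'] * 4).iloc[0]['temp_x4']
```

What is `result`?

64

filter rows where temp < 19:
     site  temp
0  garage     2
3     lab    11
5  garage    14
group by site, sum of temp:
site
garage    16
lab       11
Name: temp, dtype: int64
reset_index():
     site  temp
0  garage    16
1     lab    11
add column temp_x4 = t['temp'] * 4:
     site  temp  temp_x4
0  garage    16       64
1     lab    11       44
Finally, value at position 0, column 'temp_x4' = 64.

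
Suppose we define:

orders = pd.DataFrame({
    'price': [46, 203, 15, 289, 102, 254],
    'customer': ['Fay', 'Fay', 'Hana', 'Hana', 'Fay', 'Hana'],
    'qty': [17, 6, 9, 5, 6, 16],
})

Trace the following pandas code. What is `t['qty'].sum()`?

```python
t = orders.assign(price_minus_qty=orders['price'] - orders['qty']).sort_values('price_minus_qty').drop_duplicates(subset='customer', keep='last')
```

add column price_minus_qty = orders['price'] - orders['qty']:
   price customer  qty  price_minus_qty
0     46      Fay   17               29
1    203      Fay    6              197
2     15     Hana    9                6
3    289     Hana    5              284
4    102      Fay    6               96
5    254     Hana   16              238
sort by price_minus_qty:
   price customer  qty  price_minus_qty
2     15     Hana    9                6
0     46      Fay   17               29
4    102      Fay    6               96
1    203      Fay    6              197
5    254     Hana   16              238
3    289     Hana    5              284
drop duplicate customer (keep=last):
   price customer  qty  price_minus_qty
1    203      Fay    6              197
3    289     Hana    5              284

11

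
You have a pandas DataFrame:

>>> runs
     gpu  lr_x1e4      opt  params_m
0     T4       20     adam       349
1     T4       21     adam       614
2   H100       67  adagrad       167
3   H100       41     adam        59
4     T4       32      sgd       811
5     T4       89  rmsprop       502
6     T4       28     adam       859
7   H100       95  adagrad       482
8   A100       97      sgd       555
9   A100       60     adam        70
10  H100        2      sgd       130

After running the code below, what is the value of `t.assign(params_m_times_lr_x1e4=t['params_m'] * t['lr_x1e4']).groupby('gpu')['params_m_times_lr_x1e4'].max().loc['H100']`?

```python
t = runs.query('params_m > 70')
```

45790

filter rows where params_m > 70:
     gpu  lr_x1e4      opt  params_m
0     T4       20     adam       349
1     T4       21     adam       614
2   H100       67  adagrad       167
4     T4       32      sgd       811
5     T4       89  rmsprop       502
6     T4       28     adam       859
7   H100       95  adagrad       482
8   A100       97      sgd       555
10  H100        2      sgd       130
add column params_m_times_lr_x1e4 = t['params_m'] * t['lr_x1e4']:
     gpu  lr_x1e4      opt  params_m  params_m_times_lr_x1e4
0     T4       20     adam       349                    6980
1     T4       21     adam       614                   12894
2   H100       67  adagrad       167                   11189
4     T4       32      sgd       811                   25952
5     T4       89  rmsprop       502                   44678
6     T4       28     adam       859                   24052
7   H100       95  adagrad       482                   45790
8   A100       97      sgd       555                   53835
10  H100        2      sgd       130                     260
group by gpu, max of params_m_times_lr_x1e4:
gpu
A100    53835
H100    45790
T4      44678
Name: params_m_times_lr_x1e4, dtype: int64
Taking the value at index 'H100' gives 45790.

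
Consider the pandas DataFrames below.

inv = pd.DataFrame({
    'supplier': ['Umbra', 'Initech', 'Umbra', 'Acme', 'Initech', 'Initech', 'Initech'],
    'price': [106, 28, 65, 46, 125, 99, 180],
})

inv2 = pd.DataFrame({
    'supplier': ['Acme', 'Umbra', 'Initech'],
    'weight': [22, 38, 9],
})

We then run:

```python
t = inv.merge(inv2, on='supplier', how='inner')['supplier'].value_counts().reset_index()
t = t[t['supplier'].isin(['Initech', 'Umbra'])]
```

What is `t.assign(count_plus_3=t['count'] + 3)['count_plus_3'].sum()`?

merge on 'supplier' (how='inner') → 7 rows:
  supplier  price  weight
0    Umbra    106      38
1  Initech     28       9
2    Umbra     65      38
3     Acme     46      22
4  Initech    125       9
5  Initech     99       9
6  Initech    180       9
value_counts of supplier:
supplier
Initech    4
Umbra      2
Acme       1
Name: count, dtype: int64
reset_index():
  supplier  count
0  Initech      4
1    Umbra      2
2     Acme      1
filter rows where supplier in ['Initech', 'Umbra']:
  supplier  count
0  Initech      4
1    Umbra      2
add column count_plus_3 = t['count'] + 3:
  supplier  count  count_plus_3
0  Initech      4             7
1    Umbra      2             5
So sum() = 12.

12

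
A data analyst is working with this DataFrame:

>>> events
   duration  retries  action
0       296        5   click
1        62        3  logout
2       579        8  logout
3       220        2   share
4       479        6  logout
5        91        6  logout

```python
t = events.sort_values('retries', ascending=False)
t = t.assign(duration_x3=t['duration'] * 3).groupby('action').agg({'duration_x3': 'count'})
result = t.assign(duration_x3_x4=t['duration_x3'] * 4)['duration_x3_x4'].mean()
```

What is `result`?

8.0

sort by retries descending:
   duration  retries  action
2       579        8  logout
4       479        6  logout
5        91        6  logout
0       296        5   click
1        62        3  logout
3       220        2   share
add column duration_x3 = t['duration'] * 3:
   duration  retries  action  duration_x3
2       579        8  logout         1737
4       479        6  logout         1437
5        91        6  logout          273
0       296        5   click          888
1        62        3  logout          186
3       220        2   share          660
group by action, count of duration_x3:
        duration_x3
action             
click             1
logout            4
share             1
add column duration_x3_x4 = t['duration_x3'] * 4:
        duration_x3  duration_x3_x4
action                             
click             1               4
logout            4              16
share             1               4
The mean of column 'duration_x3_x4' is 8.0.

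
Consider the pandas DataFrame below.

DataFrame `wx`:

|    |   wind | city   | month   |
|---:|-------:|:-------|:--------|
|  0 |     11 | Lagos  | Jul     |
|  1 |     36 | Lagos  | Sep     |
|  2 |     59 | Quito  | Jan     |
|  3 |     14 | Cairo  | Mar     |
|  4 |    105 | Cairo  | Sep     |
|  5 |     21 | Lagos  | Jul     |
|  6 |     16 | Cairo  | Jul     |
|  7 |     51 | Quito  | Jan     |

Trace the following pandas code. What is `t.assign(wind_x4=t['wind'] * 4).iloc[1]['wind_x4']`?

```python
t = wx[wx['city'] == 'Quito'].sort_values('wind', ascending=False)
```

204

filter rows where city == 'Quito':
   wind   city month
2    59  Quito   Jan
7    51  Quito   Jan
sort by wind descending:
   wind   city month
2    59  Quito   Jan
7    51  Quito   Jan
add column wind_x4 = t['wind'] * 4:
   wind   city month  wind_x4
2    59  Quito   Jan      236
7    51  Quito   Jan      204
Finally, value at position 1, column 'wind_x4' = 204.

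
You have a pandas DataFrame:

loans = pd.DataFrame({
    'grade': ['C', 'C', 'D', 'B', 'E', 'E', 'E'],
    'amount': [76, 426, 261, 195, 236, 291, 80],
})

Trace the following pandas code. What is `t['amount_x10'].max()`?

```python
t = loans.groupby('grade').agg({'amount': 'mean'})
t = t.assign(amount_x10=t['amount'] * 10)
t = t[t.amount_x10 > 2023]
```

2610.0

group by grade, mean of amount:
           amount
grade            
B      195.000000
C      251.000000
D      261.000000
E      202.333333
add column amount_x10 = t['amount'] * 10:
           amount   amount_x10
grade                         
B      195.000000  1950.000000
C      251.000000  2510.000000
D      261.000000  2610.000000
E      202.333333  2023.333333
filter rows where amount_x10 > 2023:
           amount   amount_x10
grade                         
C      251.000000  2510.000000
D      261.000000  2610.000000
E      202.333333  2023.333333
Taking the max of column 'amount_x10' gives 2610.0.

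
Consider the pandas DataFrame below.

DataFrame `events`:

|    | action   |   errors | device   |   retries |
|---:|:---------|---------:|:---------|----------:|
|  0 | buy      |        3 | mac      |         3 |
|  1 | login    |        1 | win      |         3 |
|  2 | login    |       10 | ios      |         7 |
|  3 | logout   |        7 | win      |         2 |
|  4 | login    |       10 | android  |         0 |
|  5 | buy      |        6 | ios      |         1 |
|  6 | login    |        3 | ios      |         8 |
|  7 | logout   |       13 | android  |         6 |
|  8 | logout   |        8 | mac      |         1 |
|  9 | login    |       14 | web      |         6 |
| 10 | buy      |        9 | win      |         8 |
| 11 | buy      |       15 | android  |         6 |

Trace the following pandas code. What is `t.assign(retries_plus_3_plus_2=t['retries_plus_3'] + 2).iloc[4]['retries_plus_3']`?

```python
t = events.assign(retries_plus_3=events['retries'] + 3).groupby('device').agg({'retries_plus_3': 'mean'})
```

add column retries_plus_3 = events['retries'] + 3:
    action  errors   device  retries  retries_plus_3
0      buy       3      mac        3               6
1    login       1      win        3               6
2    login      10      ios        7              10
3   logout       7      win        2               5
4    login      10  android        0               3
5      buy       6      ios        1               4
6    login       3      ios        8              11
7   logout      13  android        6               9
8   logout       8      mac        1               4
9    login      14      web        6               9
10     buy       9      win        8              11
11     buy      15  android        6               9
group by device, mean of retries_plus_3:
         retries_plus_3
device                 
android        7.000000
ios            8.333333
mac            5.000000
web            9.000000
win            7.333333
add column retries_plus_3_plus_2 = t['retries_plus_3'] + 2:
         retries_plus_3  retries_plus_3_plus_2
device                                        
android        7.000000               9.000000
ios            8.333333              10.333333
mac            5.000000               7.000000
web            9.000000              11.000000
win            7.333333               9.333333
Reading off the value at position 4, column 'retries_plus_3', we get 7.33333333333.

7.33333333333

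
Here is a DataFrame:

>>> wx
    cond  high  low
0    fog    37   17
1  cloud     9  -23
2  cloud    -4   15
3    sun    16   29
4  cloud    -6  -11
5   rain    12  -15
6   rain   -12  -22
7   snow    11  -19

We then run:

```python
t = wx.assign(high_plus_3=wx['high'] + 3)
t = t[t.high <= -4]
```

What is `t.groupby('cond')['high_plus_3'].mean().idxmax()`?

cloud

add column high_plus_3 = wx['high'] + 3:
    cond  high  low  high_plus_3
0    fog    37   17           40
1  cloud     9  -23           12
2  cloud    -4   15           -1
3    sun    16   29           19
4  cloud    -6  -11           -3
5   rain    12  -15           15
6   rain   -12  -22           -9
7   snow    11  -19           14
filter rows where high <= -4:
    cond  high  low  high_plus_3
2  cloud    -4   15           -1
4  cloud    -6  -11           -3
6   rain   -12  -22           -9
group by cond, mean of high_plus_3:
cond
cloud   -2.0
rain    -9.0
Name: high_plus_3, dtype: float64
Then the label with the largest value: cloud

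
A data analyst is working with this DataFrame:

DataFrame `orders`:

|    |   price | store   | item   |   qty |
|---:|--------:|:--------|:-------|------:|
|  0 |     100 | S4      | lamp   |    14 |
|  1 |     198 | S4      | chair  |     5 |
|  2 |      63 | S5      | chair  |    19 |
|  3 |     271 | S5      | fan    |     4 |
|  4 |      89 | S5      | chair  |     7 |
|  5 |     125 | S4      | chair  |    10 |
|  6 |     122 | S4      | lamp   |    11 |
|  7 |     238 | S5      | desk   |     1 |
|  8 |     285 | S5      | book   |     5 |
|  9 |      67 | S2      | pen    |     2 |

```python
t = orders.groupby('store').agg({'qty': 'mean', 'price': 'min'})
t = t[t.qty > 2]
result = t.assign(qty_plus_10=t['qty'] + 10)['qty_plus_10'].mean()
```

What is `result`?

group by store: mean(qty), min(price):
        qty  price
store             
S2      2.0     67
S4     10.0    100
S5      7.2     63
filter rows where qty > 2:
        qty  price
store             
S4     10.0    100
S5      7.2     63
add column qty_plus_10 = t['qty'] + 10:
        qty  price  qty_plus_10
store                          
S4     10.0    100         20.0
S5      7.2     63         17.2
The mean of column 'qty_plus_10' is 18.6.

18.6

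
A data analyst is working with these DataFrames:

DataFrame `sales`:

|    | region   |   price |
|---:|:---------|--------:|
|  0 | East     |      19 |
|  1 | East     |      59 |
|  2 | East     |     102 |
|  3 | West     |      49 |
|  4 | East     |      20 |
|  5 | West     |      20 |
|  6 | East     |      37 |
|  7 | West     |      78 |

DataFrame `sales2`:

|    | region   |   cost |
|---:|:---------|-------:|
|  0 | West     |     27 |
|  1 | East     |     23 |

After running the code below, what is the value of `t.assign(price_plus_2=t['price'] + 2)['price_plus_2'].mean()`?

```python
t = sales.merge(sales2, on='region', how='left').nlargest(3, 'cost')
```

merge on 'region' (how='left') → 8 rows:
  region  price  cost
0   East     19    23
1   East     59    23
2   East    102    23
3   West     49    27
4   East     20    23
5   West     20    27
6   East     37    23
7   West     78    27
take 3 rows with largest cost:
  region  price  cost
3   West     49    27
5   West     20    27
7   West     78    27
add column price_plus_2 = t['price'] + 2:
  region  price  cost  price_plus_2
3   West     49    27            51
5   West     20    27            22
7   West     78    27            80

51.0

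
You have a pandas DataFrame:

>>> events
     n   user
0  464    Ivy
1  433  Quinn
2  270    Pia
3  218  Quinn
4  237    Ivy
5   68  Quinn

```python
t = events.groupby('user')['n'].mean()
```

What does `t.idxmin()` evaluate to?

Quinn

group by user, mean of n:
user
Ivy      350.500000
Pia      270.000000
Quinn    239.666667
Name: n, dtype: float64
The label with the smallest value is Quinn.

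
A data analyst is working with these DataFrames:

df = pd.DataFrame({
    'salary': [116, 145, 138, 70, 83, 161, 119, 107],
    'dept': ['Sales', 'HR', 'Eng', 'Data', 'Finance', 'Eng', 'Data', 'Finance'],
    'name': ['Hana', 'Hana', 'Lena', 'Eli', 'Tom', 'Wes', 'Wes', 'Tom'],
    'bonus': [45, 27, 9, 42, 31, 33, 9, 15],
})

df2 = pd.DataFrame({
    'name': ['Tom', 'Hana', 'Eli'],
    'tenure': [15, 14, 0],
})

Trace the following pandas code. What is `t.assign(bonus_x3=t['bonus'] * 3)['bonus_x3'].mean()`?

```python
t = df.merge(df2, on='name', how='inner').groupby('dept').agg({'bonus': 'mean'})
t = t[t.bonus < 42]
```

merge on 'name' (how='inner') → 5 rows:
   salary     dept  name  bonus  tenure
0     116    Sales  Hana     45      14
1     145       HR  Hana     27      14
2      70     Data   Eli     42       0
3      83  Finance   Tom     31      15
4     107  Finance   Tom     15      15
group by dept, mean of bonus:
         bonus
dept          
Data      42.0
Finance   23.0
HR        27.0
Sales     45.0
filter rows where bonus < 42:
         bonus
dept          
Finance   23.0
HR        27.0
add column bonus_x3 = t['bonus'] * 3:
         bonus  bonus_x3
dept                    
Finance   23.0      69.0
HR        27.0      81.0
Finally, mean of column 'bonus_x3' = 75.0.

75.0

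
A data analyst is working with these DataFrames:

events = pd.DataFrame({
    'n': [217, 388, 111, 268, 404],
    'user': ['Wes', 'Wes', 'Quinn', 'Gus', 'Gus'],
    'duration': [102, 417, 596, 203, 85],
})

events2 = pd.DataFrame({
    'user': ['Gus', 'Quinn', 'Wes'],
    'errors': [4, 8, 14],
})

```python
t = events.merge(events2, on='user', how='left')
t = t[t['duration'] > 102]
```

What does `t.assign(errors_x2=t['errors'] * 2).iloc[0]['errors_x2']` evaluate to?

28

merge on 'user' (how='left') → 5 rows:
     n   user  duration  errors
0  217    Wes       102      14
1  388    Wes       417      14
2  111  Quinn       596       8
3  268    Gus       203       4
4  404    Gus        85       4
filter rows where duration > 102:
     n   user  duration  errors
1  388    Wes       417      14
2  111  Quinn       596       8
3  268    Gus       203       4
add column errors_x2 = t['errors'] * 2:
     n   user  duration  errors  errors_x2
1  388    Wes       417      14         28
2  111  Quinn       596       8         16
3  268    Gus       203       4          8
Taking the value at position 0, column 'errors_x2' gives 28.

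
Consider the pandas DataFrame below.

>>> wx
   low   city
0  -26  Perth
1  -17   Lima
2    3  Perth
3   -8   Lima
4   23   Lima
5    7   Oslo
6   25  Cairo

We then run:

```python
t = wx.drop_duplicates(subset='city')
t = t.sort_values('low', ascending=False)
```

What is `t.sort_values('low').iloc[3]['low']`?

drop duplicate city (keep=first):
   low   city
0  -26  Perth
1  -17   Lima
5    7   Oslo
6   25  Cairo
sort by low descending:
   low   city
6   25  Cairo
5    7   Oslo
1  -17   Lima
0  -26  Perth
sort by low:
   low   city
0  -26  Perth
1  -17   Lima
5    7   Oslo
6   25  Cairo

25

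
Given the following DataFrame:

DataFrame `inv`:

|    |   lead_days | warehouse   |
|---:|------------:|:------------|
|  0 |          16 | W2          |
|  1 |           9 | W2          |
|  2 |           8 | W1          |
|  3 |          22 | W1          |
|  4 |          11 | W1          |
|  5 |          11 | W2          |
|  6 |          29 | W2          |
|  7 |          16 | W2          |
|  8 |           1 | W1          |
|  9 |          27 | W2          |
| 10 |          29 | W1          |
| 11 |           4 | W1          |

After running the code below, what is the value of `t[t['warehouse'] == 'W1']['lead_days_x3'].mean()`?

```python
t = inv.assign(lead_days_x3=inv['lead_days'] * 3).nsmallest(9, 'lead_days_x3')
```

27.6

add column lead_days_x3 = inv['lead_days'] * 3:
    lead_days warehouse  lead_days_x3
0          16        W2            48
1           9        W2            27
2           8        W1            24
3          22        W1            66
4          11        W1            33
5          11        W2            33
6          29        W2            87
7          16        W2            48
8           1        W1             3
9          27        W2            81
10         29        W1            87
11          4        W1            12
take 9 rows with smallest lead_days_x3:
    lead_days warehouse  lead_days_x3
8           1        W1             3
11          4        W1            12
2           8        W1            24
1           9        W2            27
4          11        W1            33
5          11        W2            33
0          16        W2            48
7          16        W2            48
3          22        W1            66
filter rows where warehouse == 'W1':
    lead_days warehouse  lead_days_x3
8           1        W1             3
11          4        W1            12
2           8        W1            24
4          11        W1            33
3          22        W1            66
The mean of column 'lead_days_x3' is 27.6.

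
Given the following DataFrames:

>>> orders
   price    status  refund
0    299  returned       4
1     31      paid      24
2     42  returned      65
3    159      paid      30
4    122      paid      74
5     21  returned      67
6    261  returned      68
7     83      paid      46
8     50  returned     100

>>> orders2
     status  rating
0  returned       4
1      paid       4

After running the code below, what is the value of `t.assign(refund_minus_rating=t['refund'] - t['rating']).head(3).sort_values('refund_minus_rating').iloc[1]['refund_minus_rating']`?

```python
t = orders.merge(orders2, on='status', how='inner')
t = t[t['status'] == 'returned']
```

61

merge on 'status' (how='inner') → 9 rows:
   price    status  refund  rating
0    299  returned       4       4
1     31      paid      24       4
2     42  returned      65       4
3    159      paid      30       4
4    122      paid      74       4
5     21  returned      67       4
6    261  returned      68       4
7     83      paid      46       4
8     50  returned     100       4
filter rows where status == 'returned':
   price    status  refund  rating
0    299  returned       4       4
2     42  returned      65       4
5     21  returned      67       4
6    261  returned      68       4
8     50  returned     100       4
add column refund_minus_rating = t['refund'] - t['rating']:
   price    status  refund  rating  refund_minus_rating
0    299  returned       4       4                    0
2     42  returned      65       4                   61
5     21  returned      67       4                   63
6    261  returned      68       4                   64
8     50  returned     100       4                   96
take first 3 rows:
   price    status  refund  rating  refund_minus_rating
0    299  returned       4       4                    0
2     42  returned      65       4                   61
5     21  returned      67       4                   63
sort by refund_minus_rating:
   price    status  refund  rating  refund_minus_rating
0    299  returned       4       4                    0
2     42  returned      65       4                   61
5     21  returned      67       4                   63
So iloc[1]['refund_minus_rating'] = 61.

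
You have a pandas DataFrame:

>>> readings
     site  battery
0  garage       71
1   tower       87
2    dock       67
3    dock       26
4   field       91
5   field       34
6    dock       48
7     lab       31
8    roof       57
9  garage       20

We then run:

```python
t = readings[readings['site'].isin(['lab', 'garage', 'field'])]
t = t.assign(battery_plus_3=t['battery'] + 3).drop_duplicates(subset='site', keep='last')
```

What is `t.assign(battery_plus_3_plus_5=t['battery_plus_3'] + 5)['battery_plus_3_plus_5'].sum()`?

filter rows where site in ['lab', 'garage', 'field']:
     site  battery
0  garage       71
4   field       91
5   field       34
7     lab       31
9  garage       20
add column battery_plus_3 = t['battery'] + 3:
     site  battery  battery_plus_3
0  garage       71              74
4   field       91              94
5   field       34              37
7     lab       31              34
9  garage       20              23
drop duplicate site (keep=last):
     site  battery  battery_plus_3
5   field       34              37
7     lab       31              34
9  garage       20              23
add column battery_plus_3_plus_5 = t['battery_plus_3'] + 5:
     site  battery  battery_plus_3  battery_plus_3_plus_5
5   field       34              37                     42
7     lab       31              34                     39
9  garage       20              23                     28
Hence 109.

109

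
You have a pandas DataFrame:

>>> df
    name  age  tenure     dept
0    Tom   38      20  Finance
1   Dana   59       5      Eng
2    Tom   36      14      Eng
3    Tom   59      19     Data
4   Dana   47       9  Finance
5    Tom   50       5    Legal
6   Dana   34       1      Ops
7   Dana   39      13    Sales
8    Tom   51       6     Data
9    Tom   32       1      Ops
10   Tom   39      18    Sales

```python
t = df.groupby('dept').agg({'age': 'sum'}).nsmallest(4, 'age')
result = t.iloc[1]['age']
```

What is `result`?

66

group by dept, sum of age:
         age
dept        
Data     110
Eng       95
Finance   85
Legal     50
Ops       66
Sales     78
take 4 rows with smallest age:
         age
dept        
Legal     50
Ops       66
Sales     78
Finance   85
Reading off the value at position 1, column 'age', we get 66.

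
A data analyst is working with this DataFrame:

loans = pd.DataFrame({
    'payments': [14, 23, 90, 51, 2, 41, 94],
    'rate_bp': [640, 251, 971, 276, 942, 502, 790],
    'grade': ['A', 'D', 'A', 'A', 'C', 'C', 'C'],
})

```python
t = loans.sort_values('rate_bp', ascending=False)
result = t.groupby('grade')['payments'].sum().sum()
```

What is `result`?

315

sort by rate_bp descending:
   payments  rate_bp grade
2        90      971     A
4         2      942     C
6        94      790     C
0        14      640     A
5        41      502     C
3        51      276     A
1        23      251     D
group by grade, sum of payments:
grade
A    155
C    137
D     23
Name: payments, dtype: int64
Finally, sum of the resulting series = 315.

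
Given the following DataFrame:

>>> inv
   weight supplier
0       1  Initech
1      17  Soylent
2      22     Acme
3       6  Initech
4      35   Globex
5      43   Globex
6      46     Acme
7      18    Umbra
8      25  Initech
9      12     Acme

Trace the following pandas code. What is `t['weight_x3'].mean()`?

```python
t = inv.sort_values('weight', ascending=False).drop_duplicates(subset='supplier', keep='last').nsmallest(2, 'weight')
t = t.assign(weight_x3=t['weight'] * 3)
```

sort by weight descending:
   weight supplier
6      46     Acme
5      43   Globex
4      35   Globex
8      25  Initech
2      22     Acme
7      18    Umbra
1      17  Soylent
9      12     Acme
3       6  Initech
0       1  Initech
drop duplicate supplier (keep=last):
   weight supplier
4      35   Globex
7      18    Umbra
1      17  Soylent
9      12     Acme
0       1  Initech
take 2 rows with smallest weight:
   weight supplier
0       1  Initech
9      12     Acme
add column weight_x3 = t['weight'] * 3:
   weight supplier  weight_x3
0       1  Initech          3
9      12     Acme         36
Hence 19.5.

19.5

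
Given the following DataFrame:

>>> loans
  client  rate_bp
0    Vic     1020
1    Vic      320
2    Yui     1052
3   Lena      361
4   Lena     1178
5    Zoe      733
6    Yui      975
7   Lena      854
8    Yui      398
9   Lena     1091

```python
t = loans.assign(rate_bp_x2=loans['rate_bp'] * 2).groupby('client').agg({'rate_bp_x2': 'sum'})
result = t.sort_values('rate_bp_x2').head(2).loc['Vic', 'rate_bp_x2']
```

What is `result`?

2680

add column rate_bp_x2 = loans['rate_bp'] * 2:
  client  rate_bp  rate_bp_x2
0    Vic     1020        2040
1    Vic      320         640
2    Yui     1052        2104
3   Lena      361         722
4   Lena     1178        2356
5    Zoe      733        1466
6    Yui      975        1950
7   Lena      854        1708
8    Yui      398         796
9   Lena     1091        2182
group by client, sum of rate_bp_x2:
        rate_bp_x2
client            
Lena          6968
Vic           2680
Yui           4850
Zoe           1466
sort by rate_bp_x2:
        rate_bp_x2
client            
Zoe           1466
Vic           2680
Yui           4850
Lena          6968
take first 2 rows:
        rate_bp_x2
client            
Zoe           1466
Vic           2680
Finally, value at row 'Vic', column 'rate_bp_x2' = 2680.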